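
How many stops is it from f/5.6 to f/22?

f/5.6 → f/8 → f/11 → f/16 → f/22 — count the steps: 4 stops.

4 stops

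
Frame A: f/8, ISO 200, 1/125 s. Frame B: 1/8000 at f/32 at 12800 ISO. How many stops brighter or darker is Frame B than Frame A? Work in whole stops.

Aperture: f/8 → f/11 → f/16 → f/22 → f/32 — 4 stops smaller aperture (darker).
Shutter speed: 1/125 → 1/250 → 1/500 → 1/1000 → 1/2000 → 1/4000 → 1/8000 — 6 stops faster (darker).
ISO: 200 → 400 → 800 → 1600 → 3200 → 6400 → 12800 — 6 stops higher (brighter).
Net: −4 −6 +6 = −4 stops.

4 stops darker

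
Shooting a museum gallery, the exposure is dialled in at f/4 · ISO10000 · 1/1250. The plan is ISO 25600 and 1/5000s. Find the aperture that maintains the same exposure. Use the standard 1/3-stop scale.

f/3.2

ISO: 10000 → 12800 → 16000 → 20000 → 25600 — 1 1/3 stops higher (brighter).
Shutter speed: 1/1250 → 1/1600 → 1/2000 → 1/2500 → 1/3200 → 1/4000 → 1/5000 — 2 stops faster (darker).
Net change so far: 2/3 stop darker. Offset with the aperture: f/4 → f/3.5 → f/3.2.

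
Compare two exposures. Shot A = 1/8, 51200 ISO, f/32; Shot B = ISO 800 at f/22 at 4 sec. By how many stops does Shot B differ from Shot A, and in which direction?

same exposure (0 stops)

Aperture: f/32 → f/22 — 1 stop larger aperture (brighter).
Shutter speed: 1/8 → 1/4 → 1/2 → 1 → 2 → 4 — 5 stops slower (brighter).
ISO: 51200 → 25600 → 12800 → 6400 → 3200 → 1600 → 800 — 6 stops lower (darker).
Net: +1 +5 −6 = 0 stops.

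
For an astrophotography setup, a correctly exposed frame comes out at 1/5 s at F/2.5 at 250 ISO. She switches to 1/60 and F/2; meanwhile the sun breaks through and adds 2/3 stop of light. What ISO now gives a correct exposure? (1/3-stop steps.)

ISO 1250

Scene light: 2/3 stop brighter.
Shutter speed: 1/5 → 1/6 → 1/8 → 1/10 → 1/13 → 1/15 → 1/20 → 1/25 → 1/30 → 1/40 → 1/50 → 1/60 — 3 2/3 stops faster (darker).
Aperture: f/2.5 → f/2.2 → f/2 — 2/3 stop opened up (brighter).
Net so far: 2 1/3 stops darker. ISO: 250 → 320 → 400 → 500 → 640 → 800 → 1000 → 1250.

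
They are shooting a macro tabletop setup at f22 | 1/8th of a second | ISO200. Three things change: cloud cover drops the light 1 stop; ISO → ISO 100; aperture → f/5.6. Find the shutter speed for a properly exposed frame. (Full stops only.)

Scene light: 1 stop darker.
ISO: 200 → 100 — 1 stop lower (darker).
Aperture: f/22 → f/16 → f/11 → f/8 → f/5.6 — 4 stops opened up (brighter).
Net so far: 2 stops brighter. Shutter speed: 1/8 → 1/15 → 1/30.

1/30s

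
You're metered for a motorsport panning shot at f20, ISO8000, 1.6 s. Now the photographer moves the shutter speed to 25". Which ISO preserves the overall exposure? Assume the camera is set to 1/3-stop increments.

ISO 500

Shutter speed: 1.6 → 2 → 2.5 → 3.2 → 4 → 5 → 6 → 8 → 10 → 13 → 15 → 20 → 25 — 4 stops slower (brighter).
Need 4 stops darker from the ISO: 8000 → 6400 → 5000 → 4000 → 3200 → 2500 → 2000 → 1600 → 1250 → 1000 → 800 → 640 → 500.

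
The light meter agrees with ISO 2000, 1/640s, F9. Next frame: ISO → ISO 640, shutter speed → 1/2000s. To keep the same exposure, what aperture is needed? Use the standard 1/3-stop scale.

f/2.8

ISO: 2000 → 1600 → 1250 → 1000 → 800 → 640 — 1 2/3 stops lower (darker).
Shutter speed: 1/640 → 1/800 → 1/1000 → 1/1250 → 1/1600 → 1/2000 — 1 2/3 stops faster (darker).
Net change so far: 3 1/3 stops darker. Offset with the aperture: f/9 → f/8 → f/7.1 → f/6.3 → f/5.6 → f/5 → f/4.5 → f/4 → f/3.5 → f/3.2 → f/2.8.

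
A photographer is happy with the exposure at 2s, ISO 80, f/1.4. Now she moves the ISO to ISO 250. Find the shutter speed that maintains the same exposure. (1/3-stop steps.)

0.6 s

ISO: 80 → 100 → 125 → 160 → 200 → 250 — 1 2/3 stops raised (brighter).
Need 1 2/3 stops darker from the shutter speed: 2 → 1.6 → 1.3 → 1 → 0.8 → 0.6.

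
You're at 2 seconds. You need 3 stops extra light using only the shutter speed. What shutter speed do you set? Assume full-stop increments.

Shutter speed: 2 → 4 → 8 → 15 — 3 stops longer (brighter).

15 s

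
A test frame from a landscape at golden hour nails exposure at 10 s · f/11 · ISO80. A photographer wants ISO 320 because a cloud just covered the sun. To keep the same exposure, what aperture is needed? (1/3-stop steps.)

f/22

ISO: 80 → 100 → 125 → 160 → 200 → 250 → 320 — 2 stops raised (brighter).
Need 2 stops darker from the aperture: f/11 → f/13 → f/14 → f/16 → f/18 → f/20 → f/22.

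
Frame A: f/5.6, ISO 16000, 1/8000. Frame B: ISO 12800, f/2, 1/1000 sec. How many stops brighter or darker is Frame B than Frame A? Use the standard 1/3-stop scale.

5 2/3 stops brighter

Aperture: f/5.6 → f/5 → f/4.5 → f/4 → f/3.5 → f/3.2 → f/2.8 → f/2.5 → f/2.2 → f/2 — 3 stops wider (brighter).
Shutter speed: 1/8000 → 1/6400 → 1/5000 → 1/4000 → 1/3200 → 1/2500 → 1/2000 → 1/1600 → 1/1250 → 1/1000 — 3 stops slower (brighter).
ISO: 16000 → 12800 — 1/3 stop dropped (darker).
Net: +3 +3 −1/3 = +5 2/3 stops.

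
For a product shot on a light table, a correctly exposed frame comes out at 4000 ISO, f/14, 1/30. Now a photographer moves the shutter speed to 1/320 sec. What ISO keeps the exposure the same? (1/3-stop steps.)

ISO 40000

Shutter speed: 1/30 → 1/40 → 1/50 → 1/60 → 1/80 → 1/100 → 1/125 → 1/160 → 1/200 → 1/250 → 1/320 — 3 1/3 stops shorter (darker).
Need 3 1/3 stops brighter from the ISO: 4000 → 5000 → 6400 → 8000 → 10000 → 12800 → 16000 → 20000 → 25600 → 32000 → 40000.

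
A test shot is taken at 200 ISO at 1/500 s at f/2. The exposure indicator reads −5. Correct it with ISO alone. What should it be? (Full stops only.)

Underexposed by 5 stops → need 5 stops brighter.
ISO: 200 → 400 → 800 → 1600 → 3200 → 6400.

ISO 6400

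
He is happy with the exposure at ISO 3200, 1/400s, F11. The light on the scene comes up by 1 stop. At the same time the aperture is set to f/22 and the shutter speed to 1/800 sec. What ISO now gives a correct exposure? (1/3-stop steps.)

Scene light: 1 stop brighter.
Aperture: f/11 → f/13 → f/14 → f/16 → f/18 → f/20 → f/22 — 2 stops smaller aperture (darker).
Shutter speed: 1/400 → 1/500 → 1/640 → 1/800 — 1 stop shorter (darker).
Net so far: 2 stops darker. ISO: 3200 → 4000 → 5000 → 6400 → 8000 → 10000 → 12800.

ISO 12800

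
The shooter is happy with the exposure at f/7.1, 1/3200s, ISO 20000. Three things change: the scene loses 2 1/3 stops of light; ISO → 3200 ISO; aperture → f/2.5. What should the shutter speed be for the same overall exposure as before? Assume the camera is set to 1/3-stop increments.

1/800s

Scene light: 2 1/3 stops darker.
ISO: 20000 → 16000 → 12800 → 10000 → 8000 → 6400 → 5000 → 4000 → 3200 — 2 2/3 stops dropped (darker).
Aperture: f/7.1 → f/6.3 → f/5.6 → f/5 → f/4.5 → f/4 → f/3.5 → f/3.2 → f/2.8 → f/2.5 — 3 stops wider (brighter).
Net so far: 2 stops darker. Shutter speed: 1/3200 → 1/2500 → 1/2000 → 1/1600 → 1/1250 → 1/1000 → 1/800.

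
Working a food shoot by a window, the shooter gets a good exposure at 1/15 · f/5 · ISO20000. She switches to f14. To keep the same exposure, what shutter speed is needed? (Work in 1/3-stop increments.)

Aperture: f/5 → f/5.6 → f/6.3 → f/7.1 → f/8 → f/9 → f/10 → f/11 → f/13 → f/14 — 3 stops narrower (darker).
Need 3 stops brighter from the shutter speed: 1/15 → 1/13 → 1/10 → 1/8 → 1/6 → 1/5 → 1/4 → 0.3 → 0.4 → 0.5.

0.5 s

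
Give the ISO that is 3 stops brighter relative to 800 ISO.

ISO 6400

ISO: 800 → 1600 → 3200 → 6400 — 3 stops raised (brighter).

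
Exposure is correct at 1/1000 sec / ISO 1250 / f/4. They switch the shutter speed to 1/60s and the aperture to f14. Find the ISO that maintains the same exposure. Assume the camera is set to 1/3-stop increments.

ISO 1000

Shutter speed: 1/1000 → 1/800 → 1/640 → 1/500 → 1/400 → 1/320 → 1/250 → 1/200 → 1/160 → 1/125 → 1/100 → 1/80 → 1/60 — 4 stops longer (brighter).
Aperture: f/4 → f/4.5 → f/5 → f/5.6 → f/6.3 → f/7.1 → f/8 → f/9 → f/10 → f/11 → f/13 → f/14 — 3 2/3 stops smaller aperture (darker).
Net change so far: 1/3 stop brighter. Offset with the ISO: 1250 → 1000.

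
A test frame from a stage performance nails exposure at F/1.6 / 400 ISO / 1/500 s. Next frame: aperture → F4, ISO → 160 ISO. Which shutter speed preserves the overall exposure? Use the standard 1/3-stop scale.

Aperture: f/1.6 → f/1.8 → f/2 → f/2.2 → f/2.5 → f/2.8 → f/3.2 → f/3.5 → f/4 — 2 2/3 stops narrower (darker).
ISO: 400 → 320 → 250 → 200 → 160 — 1 1/3 stops lower (darker).
Net change so far: 4 stops darker. Offset with the shutter speed: 1/500 → 1/400 → 1/320 → 1/250 → 1/200 → 1/160 → 1/125 → 1/100 → 1/80 → 1/60 → 1/50 → 1/40 → 1/30.

1/30s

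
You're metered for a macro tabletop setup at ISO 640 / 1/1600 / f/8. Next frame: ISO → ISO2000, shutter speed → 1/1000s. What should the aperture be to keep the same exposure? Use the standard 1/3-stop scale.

ISO: 640 → 800 → 1000 → 1250 → 1600 → 2000 — 1 2/3 stops higher (brighter).
Shutter speed: 1/1600 → 1/1250 → 1/1000 — 2/3 stop slower (brighter).
Net change so far: 2 1/3 stops brighter. Offset with the aperture: f/8 → f/9 → f/10 → f/11 → f/13 → f/14 → f/16 → f/18.

f/18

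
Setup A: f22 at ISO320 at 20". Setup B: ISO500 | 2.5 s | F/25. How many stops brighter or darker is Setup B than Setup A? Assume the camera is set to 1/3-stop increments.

2 2/3 stops darker

Aperture: f/22 → f/25 — 1/3 stop smaller aperture (darker).
Shutter speed: 20 → 15 → 13 → 10 → 8 → 6 → 5 → 4 → 3.2 → 2.5 — 3 stops shorter (darker).
ISO: 320 → 400 → 500 — 2/3 stop raised (brighter).
Net: −1/3 −3 +2/3 = −2 2/3 stops.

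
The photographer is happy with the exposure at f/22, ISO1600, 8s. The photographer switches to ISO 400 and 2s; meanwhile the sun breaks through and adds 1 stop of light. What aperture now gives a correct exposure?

Scene light: 1 stop brighter.
ISO: 1600 → 800 → 400 — 2 stops lower (darker).
Shutter speed: 8 → 4 → 2 — 2 stops shorter (darker).
Net so far: 3 stops darker. Aperture: f/22 → f/16 → f/11 → f/8.

f/8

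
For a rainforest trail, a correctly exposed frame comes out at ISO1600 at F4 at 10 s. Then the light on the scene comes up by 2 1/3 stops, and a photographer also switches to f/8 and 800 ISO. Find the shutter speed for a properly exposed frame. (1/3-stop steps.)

Scene light: 2 1/3 stops brighter.
Aperture: f/4 → f/4.5 → f/5 → f/5.6 → f/6.3 → f/7.1 → f/8 — 2 stops stopped down (darker).
ISO: 1600 → 1250 → 1000 → 800 — 1 stop dropped (darker).
Net so far: 2/3 stop darker. Shutter speed: 10 → 13 → 15.

15 s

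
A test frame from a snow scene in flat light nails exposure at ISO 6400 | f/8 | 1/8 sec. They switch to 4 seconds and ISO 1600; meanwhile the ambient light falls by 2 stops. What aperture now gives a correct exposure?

Scene light: 2 stops darker.
Shutter speed: 1/8 → 1/4 → 1/2 → 1 → 2 → 4 — 5 stops slower (brighter).
ISO: 6400 → 3200 → 1600 — 2 stops lower (darker).
Net so far: 1 stop brighter. Aperture: f/8 → f/11.

f/11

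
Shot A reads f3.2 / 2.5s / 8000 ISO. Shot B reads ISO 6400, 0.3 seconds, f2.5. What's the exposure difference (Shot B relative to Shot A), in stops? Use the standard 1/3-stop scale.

2 2/3 stops darker

Aperture: f/3.2 → f/2.8 → f/2.5 — 2/3 stop wider (brighter).
Shutter speed: 2.5 → 2 → 1.6 → 1.3 → 1 → 0.8 → 0.6 → 0.5 → 0.4 → 0.3 — 3 stops faster (darker).
ISO: 8000 → 6400 — 1/3 stop lower (darker).
Net: +2/3 −3 −1/3 = −2 2/3 stops.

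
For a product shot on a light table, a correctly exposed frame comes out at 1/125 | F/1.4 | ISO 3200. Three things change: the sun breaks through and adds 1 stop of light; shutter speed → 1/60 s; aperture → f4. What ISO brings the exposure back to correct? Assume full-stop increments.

Scene light: 1 stop brighter.
Shutter speed: 1/125 → 1/60 — 1 stop longer (brighter).
Aperture: f/1.4 → f/2 → f/2.8 → f/4 — 3 stops stopped down (darker).
Net so far: 1 stop darker. ISO: 3200 → 6400.

ISO 6400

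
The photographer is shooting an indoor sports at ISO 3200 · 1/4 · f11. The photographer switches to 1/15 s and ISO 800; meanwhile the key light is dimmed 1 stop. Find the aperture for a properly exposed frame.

f/2

Scene light: 1 stop darker.
Shutter speed: 1/4 → 1/8 → 1/15 — 2 stops shorter (darker).
ISO: 3200 → 1600 → 800 — 2 stops dropped (darker).
Net so far: 5 stops darker. Aperture: f/11 → f/8 → f/5.6 → f/4 → f/2.8 → f/2.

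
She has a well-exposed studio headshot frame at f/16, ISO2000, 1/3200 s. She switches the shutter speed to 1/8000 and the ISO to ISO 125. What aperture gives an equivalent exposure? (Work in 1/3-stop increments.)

f/2.5

Shutter speed: 1/3200 → 1/4000 → 1/5000 → 1/6400 → 1/8000 — 1 1/3 stops faster (darker).
ISO: 2000 → 1600 → 1250 → 1000 → 800 → 640 → 500 → 400 → 320 → 250 → 200 → 160 → 125 — 4 stops lower (darker).
Net change so far: 5 1/3 stops darker. Offset with the aperture: f/16 → f/14 → f/13 → f/11 → f/10 → f/9 → f/8 → f/7.1 → f/6.3 → f/5.6 → f/5 → f/4.5 → f/4 → f/3.5 → f/3.2 → f/2.8 → f/2.5.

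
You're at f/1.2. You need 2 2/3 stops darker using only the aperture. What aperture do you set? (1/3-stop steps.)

Aperture: f/1.2 → f/1.4 → f/1.6 → f/1.8 → f/2 → f/2.2 → f/2.5 → f/2.8 → f/3.2 — 2 2/3 stops narrower (darker).

f/3.2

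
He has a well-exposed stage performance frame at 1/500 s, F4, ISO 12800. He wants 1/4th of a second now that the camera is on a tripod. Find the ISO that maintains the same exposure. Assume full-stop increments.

ISO 100

Shutter speed: 1/500 → 1/250 → 1/125 → 1/60 → 1/30 → 1/15 → 1/8 → 1/4 — 7 stops slower (brighter).
Need 7 stops darker from the ISO: 12800 → 6400 → 3200 → 1600 → 800 → 400 → 200 → 100.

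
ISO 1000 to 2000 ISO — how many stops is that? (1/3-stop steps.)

1000 → 1250 → 1600 → 2000 — count the steps: 3 third-stops = 1 stop.

1 stop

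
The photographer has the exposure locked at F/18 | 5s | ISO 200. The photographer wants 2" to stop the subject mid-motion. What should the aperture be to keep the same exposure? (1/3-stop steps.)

Shutter speed: 5 → 4 → 3.2 → 2.5 → 2 — 1 1/3 stops faster (darker).
Need 1 1/3 stops brighter from the aperture: f/18 → f/16 → f/14 → f/13 → f/11.

f/11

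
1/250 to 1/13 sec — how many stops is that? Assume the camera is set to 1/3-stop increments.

1/250 → 1/200 → 1/160 → 1/125 → 1/100 → 1/80 → 1/60 → 1/50 → 1/40 → 1/30 → 1/25 → 1/20 → 1/15 → 1/13 — count the steps: 13 third-stops = 4 1/3 stops.

4 1/3 stops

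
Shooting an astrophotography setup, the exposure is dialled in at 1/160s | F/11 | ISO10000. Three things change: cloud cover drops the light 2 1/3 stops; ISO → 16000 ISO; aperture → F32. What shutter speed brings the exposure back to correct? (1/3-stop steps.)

1/6s

Scene light: 2 1/3 stops darker.
ISO: 10000 → 12800 → 16000 — 2/3 stop raised (brighter).
Aperture: f/11 → f/13 → f/14 → f/16 → f/18 → f/20 → f/22 → f/25 → f/29 → f/32 — 3 stops stopped down (darker).
Net so far: 4 2/3 stops darker. Shutter speed: 1/160 → 1/125 → 1/100 → 1/80 → 1/60 → 1/50 → 1/40 → 1/30 → 1/25 → 1/20 → 1/15 → 1/13 → 1/10 → 1/8 → 1/6.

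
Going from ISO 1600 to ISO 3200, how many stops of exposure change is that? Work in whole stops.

1600 → 3200 — count the steps: 1 stop.

1 stop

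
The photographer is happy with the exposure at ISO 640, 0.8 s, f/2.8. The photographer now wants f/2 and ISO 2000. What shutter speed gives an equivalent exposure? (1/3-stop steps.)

1/8s

Aperture: f/2.8 → f/2.5 → f/2.2 → f/2 — 1 stop larger aperture (brighter).
ISO: 640 → 800 → 1000 → 1250 → 1600 → 2000 — 1 2/3 stops higher (brighter).
Net change so far: 2 2/3 stops brighter. Offset with the shutter speed: 0.8 → 0.6 → 0.5 → 0.4 → 0.3 → 1/4 → 1/5 → 1/6 → 1/8.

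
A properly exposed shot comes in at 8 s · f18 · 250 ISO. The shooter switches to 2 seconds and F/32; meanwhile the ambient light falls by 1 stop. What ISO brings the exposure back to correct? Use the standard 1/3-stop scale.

Scene light: 1 stop darker.
Shutter speed: 8 → 6 → 5 → 4 → 3.2 → 2.5 → 2 — 2 stops faster (darker).
Aperture: f/18 → f/20 → f/22 → f/25 → f/29 → f/32 — 1 2/3 stops smaller aperture (darker).
Net so far: 4 2/3 stops darker. ISO: 250 → 320 → 400 → 500 → 640 → 800 → 1000 → 1250 → 1600 → 2000 → 2500 → 3200 → 4000 → 5000 → 6400.

ISO 6400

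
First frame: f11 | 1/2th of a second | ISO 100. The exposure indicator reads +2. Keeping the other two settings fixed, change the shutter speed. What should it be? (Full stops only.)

Overexposed by 2 stops → need 2 stops darker.
Shutter speed: 1/2 → 1/4 → 1/8.

1/8s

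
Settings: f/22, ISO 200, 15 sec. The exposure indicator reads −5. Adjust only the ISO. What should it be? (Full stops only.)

ISO 6400

Underexposed by 5 stops → need 5 stops brighter.
ISO: 200 → 400 → 800 → 1600 → 3200 → 6400.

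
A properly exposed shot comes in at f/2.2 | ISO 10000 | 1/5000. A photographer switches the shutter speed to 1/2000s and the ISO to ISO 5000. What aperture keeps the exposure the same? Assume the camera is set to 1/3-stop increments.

f/2.5

Shutter speed: 1/5000 → 1/4000 → 1/3200 → 1/2500 → 1/2000 — 1 1/3 stops slower (brighter).
ISO: 10000 → 8000 → 6400 → 5000 — 1 stop lower (darker).
Net change so far: 1/3 stop brighter. Offset with the aperture: f/2.2 → f/2.5.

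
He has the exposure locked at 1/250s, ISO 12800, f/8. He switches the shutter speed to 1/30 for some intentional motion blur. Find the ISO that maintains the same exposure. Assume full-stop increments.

Shutter speed: 1/250 → 1/125 → 1/60 → 1/30 — 3 stops longer (brighter).
Need 3 stops darker from the ISO: 12800 → 6400 → 3200 → 1600.

ISO 1600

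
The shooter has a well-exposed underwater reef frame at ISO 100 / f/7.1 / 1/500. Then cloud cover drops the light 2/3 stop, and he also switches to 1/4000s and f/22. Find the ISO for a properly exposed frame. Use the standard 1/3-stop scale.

ISO 12800

Scene light: 2/3 stop darker.
Shutter speed: 1/500 → 1/640 → 1/800 → 1/1000 → 1/1250 → 1/1600 → 1/2000 → 1/2500 → 1/3200 → 1/4000 — 3 stops faster (darker).
Aperture: f/7.1 → f/8 → f/9 → f/10 → f/11 → f/13 → f/14 → f/16 → f/18 → f/20 → f/22 — 3 1/3 stops smaller aperture (darker).
Net so far: 7 stops darker. ISO: 100 → 125 → 160 → 200 → 250 → 320 → 400 → 500 → 640 → 800 → 1000 → 1250 → 1600 → 2000 → 2500 → 3200 → 4000 → 5000 → 6400 → 8000 → 10000 → 12800.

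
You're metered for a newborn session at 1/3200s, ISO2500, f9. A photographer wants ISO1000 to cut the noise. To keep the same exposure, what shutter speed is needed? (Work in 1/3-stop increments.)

ISO: 2500 → 2000 → 1600 → 1250 → 1000 — 1 1/3 stops lower (darker).
Need 1 1/3 stops brighter from the shutter speed: 1/3200 → 1/2500 → 1/2000 → 1/1600 → 1/1250.

1/1250s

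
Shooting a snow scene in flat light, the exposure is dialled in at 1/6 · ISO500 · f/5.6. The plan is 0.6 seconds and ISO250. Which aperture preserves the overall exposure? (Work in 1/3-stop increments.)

f/8

Shutter speed: 1/6 → 1/5 → 1/4 → 0.3 → 0.4 → 0.5 → 0.6 — 2 stops slower (brighter).
ISO: 500 → 400 → 320 → 250 — 1 stop dropped (darker).
Net change so far: 1 stop brighter. Offset with the aperture: f/5.6 → f/6.3 → f/7.1 → f/8.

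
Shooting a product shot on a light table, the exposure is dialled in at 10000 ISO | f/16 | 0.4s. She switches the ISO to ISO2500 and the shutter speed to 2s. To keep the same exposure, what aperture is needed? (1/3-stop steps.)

f/18

ISO: 10000 → 8000 → 6400 → 5000 → 4000 → 3200 → 2500 — 2 stops lower (darker).
Shutter speed: 0.4 → 0.5 → 0.6 → 0.8 → 1 → 1.3 → 1.6 → 2 — 2 1/3 stops slower (brighter).
Net change so far: 1/3 stop brighter. Offset with the aperture: f/16 → f/18.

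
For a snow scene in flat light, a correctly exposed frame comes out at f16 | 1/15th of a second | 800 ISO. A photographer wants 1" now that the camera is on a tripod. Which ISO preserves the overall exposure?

ISO 50

Shutter speed: 1/15 → 1/8 → 1/4 → 1/2 → 1 — 4 stops longer (brighter).
Need 4 stops darker from the ISO: 800 → 400 → 200 → 100 → 50.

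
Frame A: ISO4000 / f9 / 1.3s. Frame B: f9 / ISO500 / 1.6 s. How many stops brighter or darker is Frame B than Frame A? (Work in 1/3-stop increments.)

Aperture: unchanged.
Shutter speed: 1.3 → 1.6 — 1/3 stop slower (brighter).
ISO: 4000 → 3200 → 2500 → 2000 → 1600 → 1250 → 1000 → 800 → 640 → 500 — 3 stops lower (darker).
Net: +1/3 −3 = −2 2/3 stops.

2 2/3 stops darker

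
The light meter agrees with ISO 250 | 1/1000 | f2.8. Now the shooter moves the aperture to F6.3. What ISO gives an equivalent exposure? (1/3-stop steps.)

ISO 1250

Aperture: f/2.8 → f/3.2 → f/3.5 → f/4 → f/4.5 → f/5 → f/5.6 → f/6.3 — 2 1/3 stops narrower (darker).
Need 2 1/3 stops brighter from the ISO: 250 → 320 → 400 → 500 → 640 → 800 → 1000 → 1250.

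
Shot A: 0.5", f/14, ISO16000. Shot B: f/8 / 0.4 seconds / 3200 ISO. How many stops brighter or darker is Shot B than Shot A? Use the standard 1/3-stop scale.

Aperture: f/14 → f/13 → f/11 → f/10 → f/9 → f/8 — 1 2/3 stops opened up (brighter).
Shutter speed: 0.5 → 0.4 — 1/3 stop faster (darker).
ISO: 16000 → 12800 → 10000 → 8000 → 6400 → 5000 → 4000 → 3200 — 2 1/3 stops lower (darker).
Net: +1 2/3 −1/3 −2 1/3 = −1 stop.

1 stop darker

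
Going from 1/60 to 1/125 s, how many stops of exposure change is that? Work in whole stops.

1/60 → 1/125 — count the steps: 1 stop.

1 stop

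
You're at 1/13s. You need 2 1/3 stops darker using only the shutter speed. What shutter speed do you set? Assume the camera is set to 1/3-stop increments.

1/60s

Shutter speed: 1/13 → 1/15 → 1/20 → 1/25 → 1/30 → 1/40 → 1/50 → 1/60 — 2 1/3 stops shorter (darker).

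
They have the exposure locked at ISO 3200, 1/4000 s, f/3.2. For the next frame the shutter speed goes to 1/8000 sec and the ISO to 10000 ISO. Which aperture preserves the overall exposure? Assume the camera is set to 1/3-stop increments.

Shutter speed: 1/4000 → 1/5000 → 1/6400 → 1/8000 — 1 stop faster (darker).
ISO: 3200 → 4000 → 5000 → 6400 → 8000 → 10000 — 1 2/3 stops higher (brighter).
Net change so far: 2/3 stop brighter. Offset with the aperture: f/3.2 → f/3.5 → f/4.

f/4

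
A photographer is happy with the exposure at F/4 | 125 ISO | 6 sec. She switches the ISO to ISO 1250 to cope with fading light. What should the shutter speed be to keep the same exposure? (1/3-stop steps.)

0.6 s

ISO: 125 → 160 → 200 → 250 → 320 → 400 → 500 → 640 → 800 → 1000 → 1250 — 3 1/3 stops higher (brighter).
Need 3 1/3 stops darker from the shutter speed: 6 → 5 → 4 → 3.2 → 2.5 → 2 → 1.6 → 1.3 → 1 → 0.8 → 0.6.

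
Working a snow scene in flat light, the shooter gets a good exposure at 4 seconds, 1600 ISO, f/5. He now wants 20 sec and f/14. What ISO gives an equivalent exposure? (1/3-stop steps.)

Shutter speed: 4 → 5 → 6 → 8 → 10 → 13 → 15 → 20 — 2 1/3 stops longer (brighter).
Aperture: f/5 → f/5.6 → f/6.3 → f/7.1 → f/8 → f/9 → f/10 → f/11 → f/13 → f/14 — 3 stops narrower (darker).
Net change so far: 2/3 stop darker. Offset with the ISO: 1600 → 2000 → 2500.

ISO 2500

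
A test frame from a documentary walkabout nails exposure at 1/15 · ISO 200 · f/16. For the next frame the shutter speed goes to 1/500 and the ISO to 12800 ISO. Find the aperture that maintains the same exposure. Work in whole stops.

Shutter speed: 1/15 → 1/30 → 1/60 → 1/125 → 1/250 → 1/500 — 5 stops shorter (darker).
ISO: 200 → 400 → 800 → 1600 → 3200 → 6400 → 12800 — 6 stops higher (brighter).
Net change so far: 1 stop brighter. Offset with the aperture: f/16 → f/22.

f/22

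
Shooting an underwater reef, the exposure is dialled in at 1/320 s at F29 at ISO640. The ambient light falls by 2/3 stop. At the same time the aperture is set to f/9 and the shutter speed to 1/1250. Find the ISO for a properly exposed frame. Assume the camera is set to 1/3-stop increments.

Scene light: 2/3 stop darker.
Aperture: f/29 → f/25 → f/22 → f/20 → f/18 → f/16 → f/14 → f/13 → f/11 → f/10 → f/9 — 3 1/3 stops opened up (brighter).
Shutter speed: 1/320 → 1/400 → 1/500 → 1/640 → 1/800 → 1/1000 → 1/1250 — 2 stops faster (darker).
Net so far: 2/3 stop brighter. ISO: 640 → 500 → 400.

ISO 400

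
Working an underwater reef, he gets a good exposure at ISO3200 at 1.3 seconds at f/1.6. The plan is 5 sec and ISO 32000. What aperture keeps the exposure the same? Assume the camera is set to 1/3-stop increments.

Shutter speed: 1.3 → 1.6 → 2 → 2.5 → 3.2 → 4 → 5 — 2 stops longer (brighter).
ISO: 3200 → 4000 → 5000 → 6400 → 8000 → 10000 → 12800 → 16000 → 20000 → 25600 → 32000 — 3 1/3 stops raised (brighter).
Net change so far: 5 1/3 stops brighter. Offset with the aperture: f/1.6 → f/1.8 → f/2 → f/2.2 → f/2.5 → f/2.8 → f/3.2 → f/3.5 → f/4 → f/4.5 → f/5 → f/5.6 → f/6.3 → f/7.1 → f/8 → f/9 → f/10.

f/10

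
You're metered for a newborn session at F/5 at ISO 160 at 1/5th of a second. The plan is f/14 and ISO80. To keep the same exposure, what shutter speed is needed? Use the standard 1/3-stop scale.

Aperture: f/5 → f/5.6 → f/6.3 → f/7.1 → f/8 → f/9 → f/10 → f/11 → f/13 → f/14 — 3 stops smaller aperture (darker).
ISO: 160 → 125 → 100 → 80 — 1 stop dropped (darker).
Net change so far: 4 stops darker. Offset with the shutter speed: 1/5 → 1/4 → 0.3 → 0.4 → 0.5 → 0.6 → 0.8 → 1 → 1.3 → 1.6 → 2 → 2.5 → 3.2.

3.2 s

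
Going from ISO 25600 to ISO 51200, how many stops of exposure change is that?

1 stop

25600 → 51200 — count the steps: 1 stop.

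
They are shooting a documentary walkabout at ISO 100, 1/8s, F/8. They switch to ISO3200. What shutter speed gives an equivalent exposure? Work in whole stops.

ISO: 100 → 200 → 400 → 800 → 1600 → 3200 — 5 stops higher (brighter).
Need 5 stops darker from the shutter speed: 1/8 → 1/15 → 1/30 → 1/60 → 1/125 → 1/250.

1/250s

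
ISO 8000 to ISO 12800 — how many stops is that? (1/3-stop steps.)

2/3 stop

8000 → 10000 → 12800 — count the steps: 2 third-stops = 2/3 stop.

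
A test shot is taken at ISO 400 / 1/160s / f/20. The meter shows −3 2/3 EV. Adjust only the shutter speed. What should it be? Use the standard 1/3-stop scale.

Underexposed by 3 2/3 stops → need 3 2/3 stops brighter.
Shutter speed: 1/160 → 1/125 → 1/100 → 1/80 → 1/60 → 1/50 → 1/40 → 1/30 → 1/25 → 1/20 → 1/15 → 1/13.

1/13s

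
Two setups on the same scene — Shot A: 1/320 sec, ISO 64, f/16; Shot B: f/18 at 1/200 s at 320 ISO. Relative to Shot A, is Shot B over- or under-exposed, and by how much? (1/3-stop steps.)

Aperture: f/16 → f/18 — 1/3 stop stopped down (darker).
Shutter speed: 1/320 → 1/250 → 1/200 — 2/3 stop longer (brighter).
ISO: 64 → 80 → 100 → 125 → 160 → 200 → 250 → 320 — 2 1/3 stops higher (brighter).
Net: −1/3 +2/3 +2 1/3 = +2 2/3 stops.

2 2/3 stops brighter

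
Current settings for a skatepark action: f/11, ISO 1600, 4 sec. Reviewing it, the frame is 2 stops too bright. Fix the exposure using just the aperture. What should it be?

f/22

Overexposed by 2 stops → need 2 stops darker.
Aperture: f/11 → f/16 → f/22.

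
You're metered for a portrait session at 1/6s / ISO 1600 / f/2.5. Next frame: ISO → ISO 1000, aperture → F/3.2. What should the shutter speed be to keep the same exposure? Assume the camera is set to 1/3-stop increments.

0.4 s

ISO: 1600 → 1250 → 1000 — 2/3 stop dropped (darker).
Aperture: f/2.5 → f/2.8 → f/3.2 — 2/3 stop stopped down (darker).
Net change so far: 1 1/3 stops darker. Offset with the shutter speed: 1/6 → 1/5 → 1/4 → 0.3 → 0.4.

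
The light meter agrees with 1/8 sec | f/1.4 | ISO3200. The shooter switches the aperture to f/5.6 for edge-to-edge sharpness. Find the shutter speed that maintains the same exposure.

2 s

Aperture: f/1.4 → f/2 → f/2.8 → f/4 → f/5.6 — 4 stops stopped down (darker).
Need 4 stops brighter from the shutter speed: 1/8 → 1/4 → 1/2 → 1 → 2.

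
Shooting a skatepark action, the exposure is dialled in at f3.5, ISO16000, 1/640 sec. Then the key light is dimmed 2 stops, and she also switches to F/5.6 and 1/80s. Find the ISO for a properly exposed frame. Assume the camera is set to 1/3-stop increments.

Scene light: 2 stops darker.
Aperture: f/3.5 → f/4 → f/4.5 → f/5 → f/5.6 — 1 1/3 stops smaller aperture (darker).
Shutter speed: 1/640 → 1/500 → 1/400 → 1/320 → 1/250 → 1/200 → 1/160 → 1/125 → 1/100 → 1/80 — 3 stops slower (brighter).
Net so far: 1/3 stop darker. ISO: 16000 → 20000.

ISO 20000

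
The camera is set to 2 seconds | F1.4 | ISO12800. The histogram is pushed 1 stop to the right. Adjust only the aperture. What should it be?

Overexposed by 1 stop → need 1 stop darker.
Aperture: f/1.4 → f/2.

f/2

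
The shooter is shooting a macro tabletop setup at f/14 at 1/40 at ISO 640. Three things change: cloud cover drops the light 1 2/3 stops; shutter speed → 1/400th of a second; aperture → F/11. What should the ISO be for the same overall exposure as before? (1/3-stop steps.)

ISO 12800

Scene light: 1 2/3 stops darker.
Shutter speed: 1/40 → 1/50 → 1/60 → 1/80 → 1/100 → 1/125 → 1/160 → 1/200 → 1/250 → 1/320 → 1/400 — 3 1/3 stops shorter (darker).
Aperture: f/14 → f/13 → f/11 — 2/3 stop larger aperture (brighter).
Net so far: 4 1/3 stops darker. ISO: 640 → 800 → 1000 → 1250 → 1600 → 2000 → 2500 → 3200 → 4000 → 5000 → 6400 → 8000 → 10000 → 12800.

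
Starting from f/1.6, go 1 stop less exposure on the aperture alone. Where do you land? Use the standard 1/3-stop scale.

Aperture: f/1.6 → f/1.8 → f/2 → f/2.2 — 1 stop narrower (darker).

f/2.2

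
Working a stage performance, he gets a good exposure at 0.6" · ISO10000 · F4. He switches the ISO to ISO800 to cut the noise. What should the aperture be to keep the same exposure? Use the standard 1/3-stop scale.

ISO: 10000 → 8000 → 6400 → 5000 → 4000 → 3200 → 2500 → 2000 → 1600 → 1250 → 1000 → 800 — 3 2/3 stops lower (darker).
Need 3 2/3 stops brighter from the aperture: f/4 → f/3.5 → f/3.2 → f/2.8 → f/2.5 → f/2.2 → f/2 → f/1.8 → f/1.6 → f/1.4 → f/1.2 → f/1.1.

f/1.1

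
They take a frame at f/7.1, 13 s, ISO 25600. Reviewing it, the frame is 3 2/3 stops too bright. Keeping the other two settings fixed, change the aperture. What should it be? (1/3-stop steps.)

Overexposed by 3 2/3 stops → need 3 2/3 stops darker.
Aperture: f/7.1 → f/8 → f/9 → f/10 → f/11 → f/13 → f/14 → f/16 → f/18 → f/20 → f/22 → f/25.

f/25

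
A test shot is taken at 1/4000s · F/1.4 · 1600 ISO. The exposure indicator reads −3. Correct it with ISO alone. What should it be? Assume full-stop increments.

ISO 12800

Underexposed by 3 stops → need 3 stops brighter.
ISO: 1600 → 3200 → 6400 → 12800.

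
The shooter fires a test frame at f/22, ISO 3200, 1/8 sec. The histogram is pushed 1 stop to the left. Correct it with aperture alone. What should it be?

f/16

Underexposed by 1 stop → need 1 stop brighter.
Aperture: f/22 → f/16.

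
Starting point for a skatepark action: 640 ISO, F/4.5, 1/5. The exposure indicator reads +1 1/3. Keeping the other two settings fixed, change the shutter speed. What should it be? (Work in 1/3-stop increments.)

1/13s

Overexposed by 1 1/3 stops → need 1 1/3 stops darker.
Shutter speed: 1/5 → 1/6 → 1/8 → 1/10 → 1/13.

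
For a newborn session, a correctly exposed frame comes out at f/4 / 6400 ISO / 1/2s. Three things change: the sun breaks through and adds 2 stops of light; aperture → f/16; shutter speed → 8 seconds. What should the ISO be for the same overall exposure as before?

ISO 1600

Scene light: 2 stops brighter.
Aperture: f/4 → f/5.6 → f/8 → f/11 → f/16 — 4 stops stopped down (darker).
Shutter speed: 1/2 → 1 → 2 → 4 → 8 — 4 stops longer (brighter).
Net so far: 2 stops brighter. ISO: 6400 → 3200 → 1600.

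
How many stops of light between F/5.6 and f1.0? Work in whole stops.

f/5.6 → f/4 → f/2.8 → f/2 → f/1.4 → f/1.0 — count the steps: 5 stops.

5 stops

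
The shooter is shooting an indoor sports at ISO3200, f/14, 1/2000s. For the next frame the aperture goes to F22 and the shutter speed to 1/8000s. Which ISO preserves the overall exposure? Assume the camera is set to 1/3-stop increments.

ISO 32000

Aperture: f/14 → f/16 → f/18 → f/20 → f/22 — 1 1/3 stops narrower (darker).
Shutter speed: 1/2000 → 1/2500 → 1/3200 → 1/4000 → 1/5000 → 1/6400 → 1/8000 — 2 stops faster (darker).
Net change so far: 3 1/3 stops darker. Offset with the ISO: 3200 → 4000 → 5000 → 6400 → 8000 → 10000 → 12800 → 16000 → 20000 → 25600 → 32000.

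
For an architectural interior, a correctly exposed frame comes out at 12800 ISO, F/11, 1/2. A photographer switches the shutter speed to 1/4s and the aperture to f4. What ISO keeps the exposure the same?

ISO 3200

Shutter speed: 1/2 → 1/4 — 1 stop shorter (darker).
Aperture: f/11 → f/8 → f/5.6 → f/4 — 3 stops wider (brighter).
Net change so far: 2 stops brighter. Offset with the ISO: 12800 → 6400 → 3200.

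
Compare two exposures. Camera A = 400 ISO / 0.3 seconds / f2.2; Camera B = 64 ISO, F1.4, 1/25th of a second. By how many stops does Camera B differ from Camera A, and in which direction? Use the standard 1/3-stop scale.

Aperture: f/2.2 → f/2 → f/1.8 → f/1.6 → f/1.4 — 1 1/3 stops wider (brighter).
Shutter speed: 0.3 → 1/4 → 1/5 → 1/6 → 1/8 → 1/10 → 1/13 → 1/15 → 1/20 → 1/25 — 3 stops shorter (darker).
ISO: 400 → 320 → 250 → 200 → 160 → 125 → 100 → 80 → 64 — 2 2/3 stops lower (darker).
Net: +1 1/3 −3 −2 2/3 = −4 1/3 stops.

4 1/3 stops darker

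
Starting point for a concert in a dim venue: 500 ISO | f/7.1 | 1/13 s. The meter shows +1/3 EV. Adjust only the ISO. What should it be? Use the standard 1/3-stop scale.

Overexposed by 1/3 stop → need 1/3 stop darker.
ISO: 500 → 400.

ISO 400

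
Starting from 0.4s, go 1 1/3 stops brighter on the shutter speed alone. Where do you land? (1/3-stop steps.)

1 s

Shutter speed: 0.4 → 0.5 → 0.6 → 0.8 → 1 — 1 1/3 stops longer (brighter).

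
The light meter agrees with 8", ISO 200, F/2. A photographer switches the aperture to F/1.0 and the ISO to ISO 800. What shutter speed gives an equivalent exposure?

1/2s

Aperture: f/2 → f/1.4 → f/1.0 — 2 stops larger aperture (brighter).
ISO: 200 → 400 → 800 — 2 stops higher (brighter).
Net change so far: 4 stops brighter. Offset with the shutter speed: 8 → 4 → 2 → 1 → 1/2.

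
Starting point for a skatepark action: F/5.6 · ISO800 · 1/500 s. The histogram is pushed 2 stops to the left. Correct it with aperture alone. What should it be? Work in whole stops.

f/2.8

Underexposed by 2 stops → need 2 stops brighter.
Aperture: f/5.6 → f/4 → f/2.8.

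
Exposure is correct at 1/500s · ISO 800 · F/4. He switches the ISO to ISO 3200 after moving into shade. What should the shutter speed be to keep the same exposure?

ISO: 800 → 1600 → 3200 — 2 stops higher (brighter).
Need 2 stops darker from the shutter speed: 1/500 → 1/1000 → 1/2000.

1/2000s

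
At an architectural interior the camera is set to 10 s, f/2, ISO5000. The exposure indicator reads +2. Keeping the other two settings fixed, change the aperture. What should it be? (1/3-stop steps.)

Overexposed by 2 stops → need 2 stops darker.
Aperture: f/2 → f/2.2 → f/2.5 → f/2.8 → f/3.2 → f/3.5 → f/4.

f/4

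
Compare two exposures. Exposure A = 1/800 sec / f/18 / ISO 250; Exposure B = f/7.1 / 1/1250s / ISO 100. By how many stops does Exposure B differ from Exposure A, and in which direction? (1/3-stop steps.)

2/3 stop brighter

Aperture: f/18 → f/16 → f/14 → f/13 → f/11 → f/10 → f/9 → f/8 → f/7.1 — 2 2/3 stops wider (brighter).
Shutter speed: 1/800 → 1/1000 → 1/1250 — 2/3 stop shorter (darker).
ISO: 250 → 200 → 160 → 125 → 100 — 1 1/3 stops lower (darker).
Net: +2 2/3 −2/3 −1 1/3 = +2/3 stops.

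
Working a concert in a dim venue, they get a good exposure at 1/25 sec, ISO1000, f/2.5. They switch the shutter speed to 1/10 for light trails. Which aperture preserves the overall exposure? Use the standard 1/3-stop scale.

f/4

Shutter speed: 1/25 → 1/20 → 1/15 → 1/13 → 1/10 — 1 1/3 stops longer (brighter).
Need 1 1/3 stops darker from the aperture: f/2.5 → f/2.8 → f/3.2 → f/3.5 → f/4.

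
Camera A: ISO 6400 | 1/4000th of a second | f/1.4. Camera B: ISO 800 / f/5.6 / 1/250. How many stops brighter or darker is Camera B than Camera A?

Aperture: f/1.4 → f/2 → f/2.8 → f/4 → f/5.6 — 4 stops smaller aperture (darker).
Shutter speed: 1/4000 → 1/2000 → 1/1000 → 1/500 → 1/250 — 4 stops slower (brighter).
ISO: 6400 → 3200 → 1600 → 800 — 3 stops lower (darker).
Net: −4 +4 −3 = −3 stops.

3 stops darker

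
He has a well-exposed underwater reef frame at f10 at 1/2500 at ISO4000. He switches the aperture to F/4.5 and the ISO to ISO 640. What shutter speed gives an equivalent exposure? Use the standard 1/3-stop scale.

1/2000s

Aperture: f/10 → f/9 → f/8 → f/7.1 → f/6.3 → f/5.6 → f/5 → f/4.5 — 2 1/3 stops wider (brighter).
ISO: 4000 → 3200 → 2500 → 2000 → 1600 → 1250 → 1000 → 800 → 640 — 2 2/3 stops dropped (darker).
Net change so far: 1/3 stop darker. Offset with the shutter speed: 1/2500 → 1/2000.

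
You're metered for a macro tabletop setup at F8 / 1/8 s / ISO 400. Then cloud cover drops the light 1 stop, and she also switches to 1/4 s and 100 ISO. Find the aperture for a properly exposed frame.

Scene light: 1 stop darker.
Shutter speed: 1/8 → 1/4 — 1 stop slower (brighter).
ISO: 400 → 200 → 100 — 2 stops lower (darker).
Net so far: 2 stops darker. Aperture: f/8 → f/5.6 → f/4.

f/4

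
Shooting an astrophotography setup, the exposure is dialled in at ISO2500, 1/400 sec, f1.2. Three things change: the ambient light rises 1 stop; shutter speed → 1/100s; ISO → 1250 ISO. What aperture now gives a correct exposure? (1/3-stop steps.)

Scene light: 1 stop brighter.
Shutter speed: 1/400 → 1/320 → 1/250 → 1/200 → 1/160 → 1/125 → 1/100 — 2 stops slower (brighter).
ISO: 2500 → 2000 → 1600 → 1250 — 1 stop dropped (darker).
Net so far: 2 stops brighter. Aperture: f/1.2 → f/1.4 → f/1.6 → f/1.8 → f/2 → f/2.2 → f/2.5.

f/2.5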